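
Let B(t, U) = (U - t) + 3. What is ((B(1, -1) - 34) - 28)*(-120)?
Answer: 7320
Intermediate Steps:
B(t, U) = 3 + U - t
((B(1, -1) - 34) - 28)*(-120) = (((3 - 1 - 1*1) - 34) - 28)*(-120) = (((3 - 1 - 1) - 34) - 28)*(-120) = ((1 - 34) - 28)*(-120) = (-33 - 28)*(-120) = -61*(-120) = 7320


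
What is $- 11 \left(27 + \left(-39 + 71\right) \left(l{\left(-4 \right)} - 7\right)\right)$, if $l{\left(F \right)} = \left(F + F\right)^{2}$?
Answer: $-20361$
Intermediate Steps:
$l{\left(F \right)} = 4 F^{2}$ ($l{\left(F \right)} = \left(2 F\right)^{2} = 4 F^{2}$)
$- 11 \left(27 + \left(-39 + 71\right) \left(l{\left(-4 \right)} - 7\right)\right) = - 11 \left(27 + \left(-39 + 71\right) \left(4 \left(-4\right)^{2} - 7\right)\right) = - 11 \left(27 + 32 \left(4 \cdot 16 - 7\right)\right) = - 11 \left(27 + 32 \left(64 - 7\right)\right) = - 11 \left(27 + 32 \cdot 57\right) = - 11 \left(27 + 1824\right) = \left(-11\right) 1851 = -20361$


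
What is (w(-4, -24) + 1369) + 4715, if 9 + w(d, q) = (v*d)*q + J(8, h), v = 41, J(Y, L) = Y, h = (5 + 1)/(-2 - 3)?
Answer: 10019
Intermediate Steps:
h = -6/5 (h = 6/(-5) = 6*(-⅕) = -6/5 ≈ -1.2000)
w(d, q) = -1 + 41*d*q (w(d, q) = -9 + ((41*d)*q + 8) = -9 + (41*d*q + 8) = -9 + (8 + 41*d*q) = -1 + 41*d*q)
(w(-4, -24) + 1369) + 4715 = ((-1 + 41*(-4)*(-24)) + 1369) + 4715 = ((-1 + 3936) + 1369) + 4715 = (3935 + 1369) + 4715 = 5304 + 4715 = 10019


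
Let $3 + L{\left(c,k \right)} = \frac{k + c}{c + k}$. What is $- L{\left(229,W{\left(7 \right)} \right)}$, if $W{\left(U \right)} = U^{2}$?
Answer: $2$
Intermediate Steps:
$L{\left(c,k \right)} = -2$ ($L{\left(c,k \right)} = -3 + \frac{k + c}{c + k} = -3 + \frac{c + k}{c + k} = -3 + 1 = -2$)
$- L{\left(229,W{\left(7 \right)} \right)} = \left(-1\right) \left(-2\right) = 2$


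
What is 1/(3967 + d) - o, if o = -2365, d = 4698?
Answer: 20492726/8665 ≈ 2365.0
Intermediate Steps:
1/(3967 + d) - o = 1/(3967 + 4698) - 1*(-2365) = 1/8665 + 2365 = 20492726/8665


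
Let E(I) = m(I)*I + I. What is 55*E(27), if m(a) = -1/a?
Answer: 1430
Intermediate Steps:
E(I) = -1 + I (E(I) = (-1/I)*I + I = -1 + I)
55*E(27) = 55*(-1 + 27) = 55*26 = 1430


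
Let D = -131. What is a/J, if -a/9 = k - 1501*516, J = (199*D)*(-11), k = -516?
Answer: 6975288/286759 ≈ 24.325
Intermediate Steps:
J = 286759 (J = (199*(-131))*(-11) = -26069*(-11) = 286759)
a = 6975288 (a = -9*(-516 - 1501*516) = -9*(-516 - 774516) = -9*(-775032) = 6975288)
a/J = 6975288/286759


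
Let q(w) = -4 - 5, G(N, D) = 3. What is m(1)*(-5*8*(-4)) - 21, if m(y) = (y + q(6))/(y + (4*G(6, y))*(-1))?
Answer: 1049/11 ≈ 95.364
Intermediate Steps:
q(w) = -9
m(y) = (-9 + y)/(-12 + y) (m(y) = (y - 9)/(y + (4*3)*(-1)) = (-9 + y)/(y + 12*(-1)) = (-9 + y)/(y - 12) = (-9 + y)/(-12 + y))
m(1)*(-5*8*(-4)) - 21 = ((-9 + 1)/(-12 + 1))*(-5*8*(-4)) - 21 = (-8/(-11))*(-40*(-4)) - 21 = -1/11*(-8)*160 - 21 = (8/11)*160 - 21 = 1280/11 - 21 = 1049/11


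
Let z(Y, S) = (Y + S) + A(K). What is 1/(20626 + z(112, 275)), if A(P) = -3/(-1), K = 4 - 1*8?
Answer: 1/21016 ≈ 4.7583e-5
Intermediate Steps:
K = -4 (K = 4 - 8 = -4)
A(P) = 3 (A(P) = -3*(-1) = 3)
z(Y, S) = 3 + S + Y (z(Y, S) = (Y + S) + 3 = (S + Y) + 3 = 3 + S + Y)
1/(20626 + z(112, 275)) = 1/(20626 + (3 + 275 + 112)) = 1/(20626 + 390) = 1/21016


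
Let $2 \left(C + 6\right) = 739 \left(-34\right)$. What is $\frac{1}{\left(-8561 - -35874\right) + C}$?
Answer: $\frac{1}{14744} \approx 6.7824 \cdot 10^{-5}$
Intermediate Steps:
$C = -12569$ ($C = -6 + \frac{739 \left(-34\right)}{2} = -6 + \frac{1}{2} \left(-25126\right) = -6 - 12563 = -12569$)
$\frac{1}{\left(-8561 - -35874\right) + C} = \frac{1}{\left(-8561 - -35874\right) - 12569} = \frac{1}{\left(-8561 + 35874\right) - 12569} = \frac{1}{27313 - 12569} = \frac{1}{14744}$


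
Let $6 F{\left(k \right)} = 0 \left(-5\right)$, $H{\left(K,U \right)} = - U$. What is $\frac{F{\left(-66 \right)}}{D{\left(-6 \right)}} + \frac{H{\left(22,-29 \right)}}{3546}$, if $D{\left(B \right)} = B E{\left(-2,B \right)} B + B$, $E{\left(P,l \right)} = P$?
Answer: $\frac{29}{3546} \approx 0.0081782$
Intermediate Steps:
$F{\left(k \right)} = 0$ ($F{\left(k \right)} = \frac{0 \left(-5\right)}{6} = \frac{1}{6} \cdot 0 = 0$)
$D{\left(B \right)} = B - 2 B^{2}$ ($D{\left(B \right)} = B \left(-2\right) B + B = - 2 B B + B = - 2 B^{2} + B = B - 2 B^{2}$)
$\frac{F{\left(-66 \right)}}{D{\left(-6 \right)}} + \frac{H{\left(22,-29 \right)}}{3546} = \frac{0}{\left(-6\right) \left(1 - -12\right)} + \frac{\left(-1\right) \left(-29\right)}{3546} = \frac{0}{\left(-6\right) \left(1 + 12\right)} + 29 \cdot \frac{1}{3546} = \frac{0}{\left(-6\right) 13} + \frac{29}{3546} = \frac{0}{-78} + \frac{29}{3546} = 0 \left(- \frac{1}{78}\right) + \frac{29}{3546} = 0 + \frac{29}{3546} = \frac{29}{3546}$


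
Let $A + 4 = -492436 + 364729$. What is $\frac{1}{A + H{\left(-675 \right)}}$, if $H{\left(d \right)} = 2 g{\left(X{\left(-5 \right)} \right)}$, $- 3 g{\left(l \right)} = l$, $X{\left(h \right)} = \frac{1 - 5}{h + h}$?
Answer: $- \frac{15}{1915669} \approx -7.8302 \cdot 10^{-6}$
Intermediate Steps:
$X{\left(h \right)} = - \frac{2}{h}$ ($X{\left(h \right)} = - \frac{4}{2 h} = - 4 \frac{1}{2 h} = - \frac{2}{h}$)
$g{\left(l \right)} = - \frac{l}{3}$
$H{\left(d \right)} = - \frac{4}{15}$ ($H{\left(d \right)} = 2 \left(- \frac{\left(-2\right) \frac{1}{-5}}{3}\right) = 2 \left(- \frac{\left(-2\right) \left(- \frac{1}{5}\right)}{3}\right) = 2 \left(\left(- \frac{1}{3}\right) \frac{2}{5}\right) = 2 \left(- \frac{2}{15}\right) = - \frac{4}{15}$)
$A = -127711$ ($A = -4 + \left(-492436 + 364729\right) = -4 - 127707 = -127711$)
$\frac{1}{A + H{\left(-675 \right)}} = \frac{1}{-127711 - \frac{4}{15}} = \frac{1}{- \frac{1915669}{15}} = - \frac{15}{1915669}$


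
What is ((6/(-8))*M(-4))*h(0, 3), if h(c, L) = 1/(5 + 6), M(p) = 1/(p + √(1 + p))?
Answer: 3/209 + 3*I*√3/836 ≈ 0.014354 + 0.0062155*I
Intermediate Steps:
h(c, L) = 1/11
((6/(-8))*M(-4))*h(0, 3) = ((6/(-8))/(-4 + √(1 - 4)))*(1/11) = ((6*(-⅛))/(-4 + √(-3)))*(1/11) = -3/(4*(-4 + I*√3))*(1/11) = -3/(44*(-4 + I*√3))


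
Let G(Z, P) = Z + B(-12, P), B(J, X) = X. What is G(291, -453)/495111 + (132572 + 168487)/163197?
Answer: 5519673505/2992615921 ≈ 1.8444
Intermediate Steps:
G(Z, P) = P + Z (G(Z, P) = Z + P = P + Z)
G(291, -453)/495111 + (132572 + 168487)/163197 = (-453 + 291)/495111 + (132572 + 168487)/163197 = -162*1/495111 + 301059*(1/163197) = -54/165037 + 33451/18133 = 5519673505/2992615921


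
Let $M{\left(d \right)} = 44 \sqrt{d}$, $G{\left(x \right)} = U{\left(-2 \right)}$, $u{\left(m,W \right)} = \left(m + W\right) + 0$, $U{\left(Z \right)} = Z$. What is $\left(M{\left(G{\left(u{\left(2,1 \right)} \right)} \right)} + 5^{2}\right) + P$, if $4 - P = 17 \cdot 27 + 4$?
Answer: $-434 + 44 i \sqrt{2} \approx -434.0 + 62.225 i$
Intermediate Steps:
$u{\left(m,W \right)} = W + m$ ($u{\left(m,W \right)} = \left(W + m\right) + 0 = W + m$)
$G{\left(x \right)} = -2$
$P = -459$ ($P = 4 - \left(17 \cdot 27 + 4\right) = 4 - \left(459 + 4\right) = 4 - 463 = -459$)
$\left(M{\left(G{\left(u{\left(2,1 \right)} \right)} \right)} + 5^{2}\right) + P = \left(44 \sqrt{-2} + 5^{2}\right) - 459 = \left(44 i \sqrt{2} + 25\right) - 459 = \left(25 + 44 i \sqrt{2}\right) - 459 = -434 + 44 i \sqrt{2}$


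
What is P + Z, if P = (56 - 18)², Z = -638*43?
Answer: -25990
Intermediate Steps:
Z = -27434
P = 1444 (P = 38² = 1444)
P + Z = 1444 - 27434 = -25990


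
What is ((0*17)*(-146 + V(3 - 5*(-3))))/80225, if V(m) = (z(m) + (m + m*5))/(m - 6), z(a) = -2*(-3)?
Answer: 0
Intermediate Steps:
z(a) = 6
V(m) = (6 + 6*m)/(-6 + m) (V(m) = (6 + (m + m*5))/(m - 6) = (6 + (m + 5*m))/(-6 + m) = (6 + 6*m)/(-6 + m))
((0*17)*(-146 + V(3 - 5*(-3))))/80225 = ((0*17)*(-146 + 6*(1 + (3 - 5*(-3)))/(-6 + (3 - 5*(-3)))))/80225 = (0*(-146 + 6*(1 + (3 + 15))/(-6 + (3 + 15))))*(1/80225) = (0*(-146 + 6*(1 + 18)/(-6 + 18)))*(1/80225) = (0*(-146 + 6*19/12))*(1/80225) = (0*(-146 + 6*(1/12)*19))*(1/80225) = (0*(-146 + 19/2))*(1/80225) = (0*(-273/2))*(1/80225) = 0*(1/80225) = 0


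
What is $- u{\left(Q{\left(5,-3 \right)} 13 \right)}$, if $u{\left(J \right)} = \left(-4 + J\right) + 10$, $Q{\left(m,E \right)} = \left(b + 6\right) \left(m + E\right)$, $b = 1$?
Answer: $-188$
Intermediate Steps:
$Q{\left(m,E \right)} = 7 E + 7 m$ ($Q{\left(m,E \right)} = \left(1 + 6\right) \left(m + E\right) = 7 \left(E + m\right) = 7 E + 7 m$)
$u{\left(J \right)} = 6 + J$
$- u{\left(Q{\left(5,-3 \right)} 13 \right)} = - (6 + \left(7 \left(-3\right) + 7 \cdot 5\right) 13) = - (6 + \left(-21 + 35\right) 13) = - (6 + 14 \cdot 13) = - (6 + 182) = \left(-1\right) 188 = -188$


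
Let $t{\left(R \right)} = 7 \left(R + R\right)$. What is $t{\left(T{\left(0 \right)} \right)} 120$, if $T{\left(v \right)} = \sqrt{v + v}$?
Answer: $0$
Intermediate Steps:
$T{\left(v \right)} = \sqrt{2} \sqrt{v}$ ($T{\left(v \right)} = \sqrt{2 v} = \sqrt{2} \sqrt{v}$)
$t{\left(R \right)} = 14 R$ ($t{\left(R \right)} = 7 \cdot 2 R = 14 R$)
$t{\left(T{\left(0 \right)} \right)} 120 = 14 \sqrt{2} \sqrt{0} \cdot 120 = 14 \sqrt{2} \cdot 0 \cdot 120 = 14 \cdot 0 \cdot 120 = 0 \cdot 120 = 0$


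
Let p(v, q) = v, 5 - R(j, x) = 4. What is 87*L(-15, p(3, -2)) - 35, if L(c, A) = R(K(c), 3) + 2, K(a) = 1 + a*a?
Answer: 226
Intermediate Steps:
K(a) = 1 + a²
R(j, x) = 1 (R(j, x) = 5 - 1*4 = 5 - 4 = 1)
L(c, A) = 3 (L(c, A) = 1 + 2 = 3)
87*L(-15, p(3, -2)) - 35 = 87*3 - 35 = 261 - 35 = 226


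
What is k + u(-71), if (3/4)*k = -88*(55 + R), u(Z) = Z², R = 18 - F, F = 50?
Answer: 7027/3 ≈ 2342.3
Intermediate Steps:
R = -32 (R = 18 - 1*50 = 18 - 50 = -32)
k = -8096/3 (k = 4*(-88*(55 - 32))/3 = 4*(-88*23)/3 = (4/3)*(-2024) = -8096/3 ≈ -2698.7)
k + u(-71) = -8096/3 + (-71)² = -8096/3 + 5041 = 7027/3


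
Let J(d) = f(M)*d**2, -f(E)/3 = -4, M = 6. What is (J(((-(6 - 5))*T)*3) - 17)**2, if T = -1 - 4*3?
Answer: 332515225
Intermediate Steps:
f(E) = 12 (f(E) = -3*(-4) = 12)
T = -13 (T = -1 - 12 = -13)
J(d) = 12*d**2
(J(((-(6 - 5))*T)*3) - 17)**2 = (12*((-(6 - 5)*(-13))*3)**2 - 17)**2 = (12*((-1*1*(-13))*3)**2 - 17)**2 = (12*(-1*(-13)*3)**2 - 17)**2 = (12*(13*3)**2 - 17)**2 = (12*39**2 - 17)**2 = (12*1521 - 17)**2 = (18252 - 17)**2 = 18235**2 = 332515225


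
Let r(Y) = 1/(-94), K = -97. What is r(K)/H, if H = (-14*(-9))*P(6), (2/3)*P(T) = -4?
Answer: 1/71064 ≈ 1.4072e-5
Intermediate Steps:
P(T) = -6 (P(T) = (3/2)*(-4) = -6)
r(Y) = -1/94
H = -756 (H = -14*(-9)*(-6) = 126*(-6) = -756)
r(K)/H = -1/94/(-756) = -1/94*(-1/756) = 1/71064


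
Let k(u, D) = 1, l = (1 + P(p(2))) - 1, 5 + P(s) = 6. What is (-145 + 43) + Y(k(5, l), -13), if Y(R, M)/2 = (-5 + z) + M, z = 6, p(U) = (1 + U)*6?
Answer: -126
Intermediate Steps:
p(U) = 6 + 6*U
P(s) = 1 (P(s) = -5 + 6 = 1)
l = 1 (l = (1 + 1) - 1 = 2 - 1 = 1)
Y(R, M) = 2 + 2*M (Y(R, M) = 2*((-5 + 6) + M) = 2*(1 + M) = 2 + 2*M)
(-145 + 43) + Y(k(5, l), -13) = (-145 + 43) + (2 + 2*(-13)) = -102 + (2 - 26) = -102 - 24 = -126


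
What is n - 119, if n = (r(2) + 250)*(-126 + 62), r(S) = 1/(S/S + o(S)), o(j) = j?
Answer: -48421/3 ≈ -16140.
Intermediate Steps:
r(S) = 1/(1 + S) (r(S) = 1/(S/S + S) = 1/(1 + S))
n = -48064/3 (n = (1/(1 + 2) + 250)*(-126 + 62) = (1/3 + 250)*(-64) = (751/3)*(-64) = -48064/3 ≈ -16021.)
n - 119 = -48064/3 - 119 = -48421/3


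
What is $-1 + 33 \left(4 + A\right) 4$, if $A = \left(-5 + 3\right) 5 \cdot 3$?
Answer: $-3433$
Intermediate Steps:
$A = -30$ ($A = \left(-2\right) 5 \cdot 3 = \left(-10\right) 3 = -30$)
$-1 + 33 \left(4 + A\right) 4 = -1 + 33 \left(4 - 30\right) 4 = -1 + 33 \left(\left(-26\right) 4\right) = -1 + 33 \left(-104\right) = -1 - 3432 = -3433$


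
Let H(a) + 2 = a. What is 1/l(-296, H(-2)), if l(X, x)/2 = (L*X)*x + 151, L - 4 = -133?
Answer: -1/305170 ≈ -3.2769e-6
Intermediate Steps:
L = -129 (L = 4 - 133 = -129)
H(a) = -2 + a
l(X, x) = 302 - 258*X*x (l(X, x) = 2*((-129*X)*x + 151) = 2*(-129*X*x + 151) = 2*(151 - 129*X*x) = 302 - 258*X*x)
1/l(-296, H(-2)) = 1/(302 - 258*(-296)*(-2 - 2)) = 1/(302 - 258*(-296)*(-4)) = 1/(302 - 305472) = 1/(-305170) = -1/305170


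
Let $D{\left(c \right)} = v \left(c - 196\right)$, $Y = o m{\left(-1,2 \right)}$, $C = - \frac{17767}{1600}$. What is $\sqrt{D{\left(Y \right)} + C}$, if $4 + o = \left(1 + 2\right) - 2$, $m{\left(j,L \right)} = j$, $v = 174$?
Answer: $\frac{i \sqrt{53748967}}{40} \approx 183.28 i$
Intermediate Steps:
$o = -3$ ($o = -4 + \left(\left(1 + 2\right) - 2\right) = -4 + \left(3 - 2\right) = -4 + 1 = -3$)
$C = - \frac{17767}{1600}$ ($C = \left(-17767\right) \frac{1}{1600} = - \frac{17767}{1600} \approx -11.104$)
$Y = 3$ ($Y = \left(-3\right) \left(-1\right) = 3$)
$D{\left(c \right)} = -34104 + 174 c$ ($D{\left(c \right)} = 174 \left(c - 196\right) = 174 \left(-196 + c\right) = -34104 + 174 c$)
$\sqrt{D{\left(Y \right)} + C} = \sqrt{\left(-34104 + 174 \cdot 3\right) - \frac{17767}{1600}} = \sqrt{\left(-34104 + 522\right) - \frac{17767}{1600}} = \sqrt{-33582 - \frac{17767}{1600}} = \sqrt{- \frac{53748967}{1600}} = \frac{i \sqrt{53748967}}{40}$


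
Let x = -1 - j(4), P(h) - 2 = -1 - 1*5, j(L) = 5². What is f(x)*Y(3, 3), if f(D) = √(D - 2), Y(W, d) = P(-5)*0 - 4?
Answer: -8*I*√7 ≈ -21.166*I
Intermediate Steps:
j(L) = 25
P(h) = -4 (P(h) = 2 + (-1 - 1*5) = 2 + (-1 - 5) = 2 - 6 = -4)
Y(W, d) = -4 (Y(W, d) = -4*0 - 4 = 0 - 4 = -4)
x = -26 (x = -1 - 1*25 = -1 - 25 = -26)
f(D) = √(-2 + D)
f(x)*Y(3, 3) = √(-2 - 26)*(-4) = √(-28)*(-4) = (2*I*√7)*(-4) = -8*I*√7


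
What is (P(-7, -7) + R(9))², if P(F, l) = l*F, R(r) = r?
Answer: 3364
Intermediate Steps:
P(F, l) = F*l
(P(-7, -7) + R(9))² = (-7*(-7) + 9)² = (49 + 9)² = 58² = 3364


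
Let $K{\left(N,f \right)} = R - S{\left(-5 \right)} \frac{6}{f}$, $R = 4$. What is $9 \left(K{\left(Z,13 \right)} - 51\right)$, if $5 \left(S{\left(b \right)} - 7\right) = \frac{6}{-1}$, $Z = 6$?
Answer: $- \frac{29061}{65} \approx -447.09$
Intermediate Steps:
$S{\left(b \right)} = \frac{29}{5}$ ($S{\left(b \right)} = 7 + \frac{6 \frac{1}{-1}}{5} = 7 + \frac{6 \left(-1\right)}{5} = 7 + \frac{1}{5} \left(-6\right) = 7 - \frac{6}{5} = \frac{29}{5}$)
$K{\left(N,f \right)} = 4 - \frac{174}{5 f}$ ($K{\left(N,f \right)} = 4 - \frac{29 \frac{6}{f}}{5} = 4 - \frac{174}{5 f}$)
$9 \left(K{\left(Z,13 \right)} - 51\right) = 9 \left(\left(4 - \frac{174}{5 \cdot 13}\right) - 51\right) = 9 \left(\left(4 - \frac{174}{65}\right) - 51\right) = 9 \left(\frac{86}{65} - 51\right) = 9 \left(- \frac{3229}{65}\right) = - \frac{29061}{65}$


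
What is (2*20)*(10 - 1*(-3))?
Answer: 520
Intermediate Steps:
(2*20)*(10 - 1*(-3)) = 40*(10 + 3) = 40*13 = 520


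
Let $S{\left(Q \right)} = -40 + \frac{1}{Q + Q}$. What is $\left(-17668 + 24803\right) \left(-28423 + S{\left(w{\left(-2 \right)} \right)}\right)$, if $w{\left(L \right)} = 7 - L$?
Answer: $- \frac{3655495955}{18} \approx -2.0308 \cdot 10^{8}$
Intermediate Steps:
$S{\left(Q \right)} = -40 + \frac{1}{2 Q}$
$\left(-17668 + 24803\right) \left(-28423 + S{\left(w{\left(-2 \right)} \right)}\right) = \left(-17668 + 24803\right) \left(-28423 - \left(40 - \frac{1}{2 \left(7 - -2\right)}\right)\right) = 7135 \left(-28423 - \left(40 - \frac{1}{2 \left(7 + 2\right)}\right)\right) = 7135 \left(-28423 - \left(40 - \frac{1}{2 \cdot 9}\right)\right) = 7135 \left(-28423 + \left(-40 + \frac{1}{2} \cdot \frac{1}{9}\right)\right) = 7135 \left(-28423 + \left(-40 + \frac{1}{18}\right)\right) = 7135 \left(-28423 - \frac{719}{18}\right) = 7135 \left(- \frac{512333}{18}\right) = - \frac{3655495955}{18}$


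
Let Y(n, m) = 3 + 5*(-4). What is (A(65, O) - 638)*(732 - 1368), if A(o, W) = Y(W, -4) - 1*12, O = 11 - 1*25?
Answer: 424212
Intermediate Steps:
Y(n, m) = -17 (Y(n, m) = 3 - 20 = -17)
O = -14 (O = 11 - 25 = -14)
A(o, W) = -29 (A(o, W) = -17 - 1*12 = -17 - 12 = -29)
(A(65, O) - 638)*(732 - 1368) = (-29 - 638)*(732 - 1368) = -667*(-636) = 424212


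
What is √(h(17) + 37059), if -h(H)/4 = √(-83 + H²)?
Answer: √(37059 - 4*√206) ≈ 192.36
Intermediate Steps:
h(H) = -4*√(-83 + H²)
√(h(17) + 37059) = √(-4*√(-83 + 17²) + 37059) = √(-4*√(-83 + 289) + 37059) = √(-4*√206 + 37059) = √(37059 - 4*√206)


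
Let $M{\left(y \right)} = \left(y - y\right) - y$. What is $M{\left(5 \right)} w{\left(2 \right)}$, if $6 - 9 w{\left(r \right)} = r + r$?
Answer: $- \frac{10}{9} \approx -1.1111$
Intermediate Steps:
$w{\left(r \right)} = \frac{2}{3} - \frac{2 r}{9}$ ($w{\left(r \right)} = \frac{2}{3} - \frac{r + r}{9} = \frac{2}{3} - \frac{2 r}{9}$)
$M{\left(y \right)} = - y$ ($M{\left(y \right)} = 0 - y = - y$)
$M{\left(5 \right)} w{\left(2 \right)} = \left(-1\right) 5 \left(\frac{2}{3} - \frac{4}{9}\right) = - 5 \left(\frac{2}{3} - \frac{4}{9}\right) = \left(-5\right) \frac{2}{9} = - \frac{10}{9}$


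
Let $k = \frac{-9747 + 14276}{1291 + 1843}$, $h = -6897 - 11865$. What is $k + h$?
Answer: $- \frac{58795579}{3134} \approx -18761.0$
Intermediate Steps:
$h = -18762$
$k = \frac{4529}{3134} \approx 1.4451$
$k + h = \frac{4529}{3134} - 18762 = - \frac{58795579}{3134}$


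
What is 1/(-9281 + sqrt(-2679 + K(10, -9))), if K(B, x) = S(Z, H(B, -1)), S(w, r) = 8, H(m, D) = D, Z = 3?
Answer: -9281/86139632 - I*sqrt(2671)/86139632 ≈ -0.00010774 - 5.9998e-7*I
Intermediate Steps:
K(B, x) = 8
1/(-9281 + sqrt(-2679 + K(10, -9))) = 1/(-9281 + sqrt(-2679 + 8)) = 1/(-9281 + sqrt(-2671)) = 1/(-9281 + I*sqrt(2671))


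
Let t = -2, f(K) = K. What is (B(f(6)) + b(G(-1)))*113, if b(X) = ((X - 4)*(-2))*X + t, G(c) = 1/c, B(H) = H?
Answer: -678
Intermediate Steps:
G(c) = 1/c
b(X) = -2 + X*(8 - 2*X) (b(X) = ((X - 4)*(-2))*X - 2 = ((-4 + X)*(-2))*X - 2 = (8 - 2*X)*X - 2 = X*(8 - 2*X) - 2 = -2 + X*(8 - 2*X))
(B(f(6)) + b(G(-1)))*113 = (6 + (-2 - 2*(1/(-1))² + 8/(-1)))*113 = (6 + (-2 - 2*(-1)² + 8*(-1)))*113 = (6 + (-2 - 2*1 - 8))*113 = (6 + (-2 - 2 - 8))*113 = (6 - 12)*113 = -6*113 = -678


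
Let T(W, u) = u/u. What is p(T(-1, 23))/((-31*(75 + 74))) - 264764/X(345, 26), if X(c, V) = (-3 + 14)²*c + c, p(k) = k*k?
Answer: -611493503/97206855 ≈ -6.2906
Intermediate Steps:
T(W, u) = 1
p(k) = k²
X(c, V) = 122*c (X(c, V) = 11²*c + c = 121*c + c = 122*c)
p(T(-1, 23))/((-31*(75 + 74))) - 264764/X(345, 26) = 1²/((-31*(75 + 74))) - 264764/(122*345) = 1/(-31*149) - 264764/42090 = 1/(-4619) - 264764*1/42090 = 1*(-1/4619) - 132382/21045 = -1/4619 - 132382/21045 = -611493503/97206855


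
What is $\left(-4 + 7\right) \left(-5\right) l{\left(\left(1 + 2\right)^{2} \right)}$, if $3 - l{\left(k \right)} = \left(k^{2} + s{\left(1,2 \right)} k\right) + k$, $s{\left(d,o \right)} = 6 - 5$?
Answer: $1440$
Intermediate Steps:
$s{\left(d,o \right)} = 1$ ($s{\left(d,o \right)} = 6 - 5 = 1$)
$l{\left(k \right)} = 3 - k^{2} - 2 k$ ($l{\left(k \right)} = 3 - \left(\left(k^{2} + 1 k\right) + k\right) = 3 - \left(\left(k^{2} + k\right) + k\right) = 3 - \left(\left(k + k^{2}\right) + k\right) = 3 - \left(k^{2} + 2 k\right) = 3 - k^{2} - 2 k$)
$\left(-4 + 7\right) \left(-5\right) l{\left(\left(1 + 2\right)^{2} \right)} = \left(-4 + 7\right) \left(-5\right) \left(3 - \left(\left(1 + 2\right)^{2}\right)^{2} - 2 \left(1 + 2\right)^{2}\right) = 3 \left(-5\right) \left(3 - \left(3^{2}\right)^{2} - 2 \cdot 3^{2}\right) = - 15 \left(3 - 9^{2} - 18\right) = - 15 \left(3 - 81 - 18\right) = \left(-15\right) \left(-96\right) = 1440$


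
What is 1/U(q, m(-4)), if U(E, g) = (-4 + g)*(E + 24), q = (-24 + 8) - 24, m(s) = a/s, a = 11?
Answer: 1/108 ≈ 0.0092593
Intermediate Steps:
m(s) = 11/s
q = -40 (q = -16 - 24 = -40)
U(E, g) = (-4 + g)*(24 + E)
1/U(q, m(-4)) = 1/(-96 - 4*(-40) + 24*(11/(-4)) - 440/(-4)) = 1/(-96 + 160 + 24*(11*(-¼)) - 440*(-1)/4) = 1/(-96 + 160 + 24*(-11/4) - 40*(-11/4)) = 1/(-96 + 160 - 66 + 110) = 1/108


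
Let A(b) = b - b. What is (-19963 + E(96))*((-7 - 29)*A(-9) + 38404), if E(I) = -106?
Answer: -770729876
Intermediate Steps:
A(b) = 0
(-19963 + E(96))*((-7 - 29)*A(-9) + 38404) = (-19963 - 106)*((-7 - 29)*0 + 38404) = -20069*(-36*0 + 38404) = -20069*(0 + 38404) = -20069*38404 = -770729876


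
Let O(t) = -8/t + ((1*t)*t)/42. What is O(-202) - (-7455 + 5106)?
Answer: 7042915/2121 ≈ 3320.6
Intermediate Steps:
O(t) = -8/t + t²/42 (O(t) = -8/t + (t*t)*(1/42) = -8/t + t²*(1/42) = -8/t + t²/42)
O(-202) - (-7455 + 5106) = (1/42)*(-336 + (-202)³)/(-202) - (-7455 + 5106) = (1/42)*(-1/202)*(-336 - 8242408) - 1*(-2349) = (1/42)*(-1/202)*(-8242744) + 2349 = 2060686/2121 + 2349 = 7042915/2121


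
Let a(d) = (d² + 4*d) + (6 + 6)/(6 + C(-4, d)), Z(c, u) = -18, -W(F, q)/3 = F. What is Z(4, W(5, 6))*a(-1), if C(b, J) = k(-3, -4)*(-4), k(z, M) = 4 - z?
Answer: 702/11 ≈ 63.818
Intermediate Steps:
W(F, q) = -3*F
C(b, J) = -28 (C(b, J) = (4 - 1*(-3))*(-4) = (4 + 3)*(-4) = 7*(-4) = -28)
a(d) = -6/11 + d² + 4*d (a(d) = (d² + 4*d) + (6 + 6)/(6 - 28) = (d² + 4*d) + 12/(-22) = (d² + 4*d) + 12*(-1/22) = (d² + 4*d) - 6/11 = -6/11 + d² + 4*d)
Z(4, W(5, 6))*a(-1) = -18*(-6/11 + (-1)² + 4*(-1)) = -18*(-6/11 + 1 - 4) = -18*(-39/11) = 702/11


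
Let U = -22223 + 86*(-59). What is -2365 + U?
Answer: -29662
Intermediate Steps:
U = -27297 (U = -22223 - 5074 = -27297)
-2365 + U = -2365 - 27297 = -29662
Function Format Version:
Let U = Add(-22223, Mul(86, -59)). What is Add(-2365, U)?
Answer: -29662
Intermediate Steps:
U = -27297 (U = Add(-22223, -5074) = -27297)
Add(-2365, U) = Add(-2365, -27297) = -29662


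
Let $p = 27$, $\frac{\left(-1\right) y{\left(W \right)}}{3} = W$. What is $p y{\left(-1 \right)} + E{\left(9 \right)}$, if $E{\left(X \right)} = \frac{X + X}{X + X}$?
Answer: $82$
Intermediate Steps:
$E{\left(X \right)} = 1$ ($E{\left(X \right)} = \frac{2 X}{2 X} = 2 X \frac{1}{2 X} = 1$)
$y{\left(W \right)} = - 3 W$
$p y{\left(-1 \right)} + E{\left(9 \right)} = 27 \left(\left(-3\right) \left(-1\right)\right) + 1 = 27 \cdot 3 + 1 = 81 + 1 = 82$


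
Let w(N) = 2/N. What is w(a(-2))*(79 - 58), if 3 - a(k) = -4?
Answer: 6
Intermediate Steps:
a(k) = 7 (a(k) = 3 - 1*(-4) = 3 + 4 = 7)
w(a(-2))*(79 - 58) = (2/7)*(79 - 58) = (2*(⅐))*21 = (2/7)*21 = 6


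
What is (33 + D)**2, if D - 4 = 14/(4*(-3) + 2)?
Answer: 31684/25 ≈ 1267.4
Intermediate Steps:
D = 13/5 (D = 4 + 14/(4*(-3) + 2) = 4 + 14/(-12 + 2) = 4 + 14/(-10) = 4 + 14*(-1/10) = 4 - 7/5 = 13/5 ≈ 2.6000)
(33 + D)**2 = (33 + 13/5)**2 = (178/5)**2 = 31684/25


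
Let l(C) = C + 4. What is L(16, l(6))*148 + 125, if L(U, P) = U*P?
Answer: 23805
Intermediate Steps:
l(C) = 4 + C
L(U, P) = P*U
L(16, l(6))*148 + 125 = ((4 + 6)*16)*148 + 125 = (10*16)*148 + 125 = 160*148 + 125 = 23680 + 125 = 23805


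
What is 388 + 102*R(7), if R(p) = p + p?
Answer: 1816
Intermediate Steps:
R(p) = 2*p
388 + 102*R(7) = 388 + 102*(2*7) = 388 + 102*14 = 388 + 1428 = 1816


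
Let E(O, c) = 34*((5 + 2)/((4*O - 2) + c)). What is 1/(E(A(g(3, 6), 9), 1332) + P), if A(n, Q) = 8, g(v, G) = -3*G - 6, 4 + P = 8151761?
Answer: 681/5551346636 ≈ 1.2267e-7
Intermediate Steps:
P = 8151757 (P = -4 + 8151761 = 8151757)
g(v, G) = -6 - 3*G
E(O, c) = 238/(-2 + c + 4*O) (E(O, c) = 34*(7/((-2 + 4*O) + c)) = 34*(7/(-2 + c + 4*O)) = 238/(-2 + c + 4*O))
1/(E(A(g(3, 6), 9), 1332) + P) = 1/(238/(-2 + 1332 + 4*8) + 8151757) = 1/(238/(-2 + 1332 + 32) + 8151757) = 1/(238/1362 + 8151757) = 1/(238*(1/1362) + 8151757) = 1/(119/681 + 8151757) = 1/(5551346636/681) = 681/5551346636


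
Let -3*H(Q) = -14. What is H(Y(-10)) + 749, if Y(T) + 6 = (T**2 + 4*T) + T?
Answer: 2261/3 ≈ 753.67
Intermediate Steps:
Y(T) = -6 + T**2 + 5*T (Y(T) = -6 + ((T**2 + 4*T) + T) = -6 + (T**2 + 5*T) = -6 + T**2 + 5*T)
H(Q) = 14/3 (H(Q) = -1/3*(-14) = 14/3)
H(Y(-10)) + 749 = 14/3 + 749 = 2261/3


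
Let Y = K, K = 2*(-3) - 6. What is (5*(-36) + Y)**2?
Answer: 36864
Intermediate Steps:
K = -12 (K = -6 - 6 = -12)
Y = -12
(5*(-36) + Y)**2 = (5*(-36) - 12)**2 = (-180 - 12)**2 = (-192)**2 = 36864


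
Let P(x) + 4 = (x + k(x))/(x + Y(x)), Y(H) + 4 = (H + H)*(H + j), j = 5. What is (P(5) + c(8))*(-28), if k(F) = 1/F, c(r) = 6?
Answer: -29008/505 ≈ -57.442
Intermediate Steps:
Y(H) = -4 + 2*H*(5 + H) (Y(H) = -4 + (H + H)*(H + 5) = -4 + (2*H)*(5 + H) = -4 + 2*H*(5 + H))
P(x) = -4 + (x + 1/x)/(-4 + 2*x² + 11*x) (P(x) = -4 + (x + 1/x)/(x + (-4 + 2*x² + 10*x)) = -4 + (x + 1/x)/(-4 + 2*x² + 11*x))
(P(5) + c(8))*(-28) = ((1 - 1*5*(-16 + 8*5² + 43*5))/(5*(-4 + 2*5² + 11*5)) + 6)*(-28) = ((1 - 1*5*(-16 + 8*25 + 215))/(5*(-4 + 2*25 + 55)) + 6)*(-28) = ((1 - 1*5*(-16 + 200 + 215))/(5*(-4 + 50 + 55)) + 6)*(-28) = ((⅕)*(1 - 1*5*399)/101 + 6)*(-28) = ((⅕)*(1/101)*(1 - 1995) + 6)*(-28) = ((⅕)*(1/101)*(-1994) + 6)*(-28) = (-1994/505 + 6)*(-28) = (1036/505)*(-28) = -29008/505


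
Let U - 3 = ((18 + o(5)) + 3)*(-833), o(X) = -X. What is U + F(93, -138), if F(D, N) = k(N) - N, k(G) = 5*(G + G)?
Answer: -14567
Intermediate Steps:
k(G) = 10*G (k(G) = 5*(2*G) = 10*G)
F(D, N) = 9*N (F(D, N) = 10*N - N = 9*N)
U = -13325 (U = 3 + ((18 - 1*5) + 3)*(-833) = 3 + ((18 - 5) + 3)*(-833) = 3 + (13 + 3)*(-833) = 3 + 16*(-833) = 3 - 13328 = -13325)
U + F(93, -138) = -13325 + 9*(-138) = -13325 - 1242 = -14567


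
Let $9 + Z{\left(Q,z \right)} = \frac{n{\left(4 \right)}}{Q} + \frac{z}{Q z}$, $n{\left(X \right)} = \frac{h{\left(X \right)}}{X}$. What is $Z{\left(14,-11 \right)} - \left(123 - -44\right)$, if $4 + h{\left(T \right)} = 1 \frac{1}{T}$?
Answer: $- \frac{39423}{224} \approx -176.0$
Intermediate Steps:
$h{\left(T \right)} = -4 + \frac{1}{T}$ ($h{\left(T \right)} = -4 + 1 \frac{1}{T} = -4 + \frac{1}{T}$)
$n{\left(X \right)} = \frac{-4 + \frac{1}{X}}{X}$
$Z{\left(Q,z \right)} = -9 + \frac{1}{16 Q}$ ($Z{\left(Q,z \right)} = -9 + \left(\frac{\frac{1}{16} \left(1 - 16\right)}{Q} + \frac{z}{Q z}\right) = -9 + \left(\frac{\frac{1}{16} \left(1 - 16\right)}{Q} + z \frac{1}{Q z}\right) = -9 + \left(\frac{\frac{1}{16} \left(-15\right)}{Q} + \frac{1}{Q}\right) = -9 + \left(- \frac{15}{16 Q} + \frac{1}{Q}\right) = -9 + \frac{1}{16 Q}$)
$Z{\left(14,-11 \right)} - \left(123 - -44\right) = \left(-9 + \frac{1}{16 \cdot 14}\right) - \left(123 - -44\right) = \left(-9 + \frac{1}{16} \cdot \frac{1}{14}\right) - \left(123 + 44\right) = \left(-9 + \frac{1}{224}\right) - 167 = - \frac{2015}{224} - 167 = - \frac{39423}{224}$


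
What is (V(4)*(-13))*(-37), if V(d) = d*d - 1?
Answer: 7215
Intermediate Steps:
V(d) = -1 + d² (V(d) = d² - 1 = -1 + d²)
(V(4)*(-13))*(-37) = ((-1 + 4²)*(-13))*(-37) = ((-1 + 16)*(-13))*(-37) = (15*(-13))*(-37) = -195*(-37) = 7215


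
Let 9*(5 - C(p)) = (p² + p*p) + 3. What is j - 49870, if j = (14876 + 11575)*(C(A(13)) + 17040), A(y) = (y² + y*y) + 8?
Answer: -252892040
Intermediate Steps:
A(y) = 8 + 2*y² (A(y) = (y² + y²) + 8 = 2*y² + 8 = 8 + 2*y²)
C(p) = 14/3 - 2*p²/9 (C(p) = 5 - ((p² + p*p) + 3)/9 = 5 - ((p² + p²) + 3)/9 = 5 - (2*p² + 3)/9 = 5 - (3 + 2*p²)/9 = 5 + (-⅓ - 2*p²/9) = 14/3 - 2*p²/9)
j = -252842170 (j = (14876 + 11575)*((14/3 - 2*(8 + 2*13²)²/9) + 17040) = 26451*((14/3 - 2*(8 + 2*169)²/9) + 17040) = 26451*((14/3 - 2*(8 + 338)²/9) + 17040) = 26451*((14/3 - 2/9*346²) + 17040) = 26451*((14/3 - 2/9*119716) + 17040) = 26451*((14/3 - 239432/9) + 17040) = 26451*(-239390/9 + 17040) = 26451*(-86030/9) = -252842170)
j - 49870 = -252842170 - 49870 = -252892040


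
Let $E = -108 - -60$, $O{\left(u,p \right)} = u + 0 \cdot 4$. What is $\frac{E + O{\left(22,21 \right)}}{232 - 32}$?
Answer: $- \frac{13}{100} \approx -0.13$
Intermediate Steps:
$O{\left(u,p \right)} = u$ ($O{\left(u,p \right)} = u + 0 = u$)
$E = -48$ ($E = -108 + 60 = -48$)
$\frac{E + O{\left(22,21 \right)}}{232 - 32} = \frac{-48 + 22}{232 - 32} = - \frac{26}{200} = \left(-26\right) \frac{1}{200} = - \frac{13}{100}$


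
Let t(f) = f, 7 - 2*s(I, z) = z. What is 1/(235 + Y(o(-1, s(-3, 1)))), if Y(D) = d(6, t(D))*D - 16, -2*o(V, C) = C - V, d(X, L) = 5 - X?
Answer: 1/221 ≈ 0.0045249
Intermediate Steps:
s(I, z) = 7/2 - z/2
o(V, C) = V/2 - C/2 (o(V, C) = -(C - V)/2 = V/2 - C/2)
Y(D) = -16 - D (Y(D) = (5 - 1*6)*D - 16 = (5 - 6)*D - 16 = -D - 16 = -16 - D)
1/(235 + Y(o(-1, s(-3, 1)))) = 1/(235 + (-16 - ((½)*(-1) - (7/2 - ½*1)/2))) = 1/(235 + (-16 - (-½ - (7/2 - ½)/2))) = 1/(235 + (-16 - (-½ - ½*3))) = 1/(235 + (-16 - (-½ - 3/2))) = 1/(235 + (-16 - 1*(-2))) = 1/(235 + (-16 + 2)) = 1/(235 - 14) = 1/221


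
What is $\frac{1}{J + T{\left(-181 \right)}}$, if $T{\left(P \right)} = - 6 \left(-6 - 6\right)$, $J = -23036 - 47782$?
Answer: $- \frac{1}{70746} \approx -1.4135 \cdot 10^{-5}$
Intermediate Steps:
$J = -70818$
$T{\left(P \right)} = 72$ ($T{\left(P \right)} = \left(-6\right) \left(-12\right) = 72$)
$\frac{1}{J + T{\left(-181 \right)}} = \frac{1}{-70818 + 72} = \frac{1}{-70746} = - \frac{1}{70746}$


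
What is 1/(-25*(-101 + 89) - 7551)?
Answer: -1/7251 ≈ -0.00013791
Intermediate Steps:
1/(-25*(-101 + 89) - 7551) = 1/(-25*(-12) - 7551) = 1/(300 - 7551) = 1/(-7251) = -1/7251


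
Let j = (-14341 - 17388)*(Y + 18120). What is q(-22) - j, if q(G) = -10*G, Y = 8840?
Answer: 855414060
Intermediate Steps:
j = -855413840 (j = (-14341 - 17388)*(8840 + 18120) = -31729*26960 = -855413840)
q(-22) - j = -10*(-22) - 1*(-855413840) = 220 + 855413840 = 855414060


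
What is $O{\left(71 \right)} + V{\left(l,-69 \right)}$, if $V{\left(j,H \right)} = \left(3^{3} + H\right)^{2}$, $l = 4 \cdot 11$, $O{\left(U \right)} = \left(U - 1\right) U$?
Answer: $6734$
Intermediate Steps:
$O{\left(U \right)} = U \left(-1 + U\right)$ ($O{\left(U \right)} = \left(-1 + U\right) U = U \left(-1 + U\right)$)
$l = 44$
$V{\left(j,H \right)} = \left(27 + H\right)^{2}$
$O{\left(71 \right)} + V{\left(l,-69 \right)} = 71 \left(-1 + 71\right) + \left(27 - 69\right)^{2} = 71 \cdot 70 + \left(-42\right)^{2} = 4970 + 1764 = 6734$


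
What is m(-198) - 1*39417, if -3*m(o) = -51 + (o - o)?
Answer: -39400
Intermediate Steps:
m(o) = 17 (m(o) = -(-51 + (o - o))/3 = -(-51 + 0)/3 = -1/3*(-51) = 17)
m(-198) - 1*39417 = 17 - 1*39417 = 17 - 39417 = -39400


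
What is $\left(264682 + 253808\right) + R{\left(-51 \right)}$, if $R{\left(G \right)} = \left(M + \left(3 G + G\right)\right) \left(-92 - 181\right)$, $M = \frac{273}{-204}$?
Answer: $\frac{39069219}{68} \approx 5.7455 \cdot 10^{5}$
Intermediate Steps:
$M = - \frac{91}{68}$ ($M = 273 \left(- \frac{1}{204}\right) = - \frac{91}{68} \approx -1.3382$)
$R{\left(G \right)} = \frac{24843}{68} - 1092 G$ ($R{\left(G \right)} = \left(- \frac{91}{68} + \left(3 G + G\right)\right) \left(-92 - 181\right) = \left(- \frac{91}{68} + 4 G\right) \left(-273\right) = \frac{24843}{68} - 1092 G$)
$\left(264682 + 253808\right) + R{\left(-51 \right)} = \left(264682 + 253808\right) + \left(\frac{24843}{68} - -55692\right) = 518490 + \left(\frac{24843}{68} + 55692\right) = 518490 + \frac{3811899}{68} = \frac{39069219}{68}$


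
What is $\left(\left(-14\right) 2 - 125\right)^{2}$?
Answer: $23409$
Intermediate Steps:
$\left(\left(-14\right) 2 - 125\right)^{2} = \left(-28 - 125\right)^{2} = \left(-153\right)^{2} = 23409$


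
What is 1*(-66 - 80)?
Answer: -146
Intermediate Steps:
1*(-66 - 80) = 1*(-146) = -146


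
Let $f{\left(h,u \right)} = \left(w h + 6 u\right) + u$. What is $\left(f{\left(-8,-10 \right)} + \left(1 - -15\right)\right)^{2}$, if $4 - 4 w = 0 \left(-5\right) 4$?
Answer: $3844$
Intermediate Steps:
$w = 1$ ($w = 1 - \frac{0 \left(-5\right) 4}{4} = 1 - \frac{0 \cdot 4}{4} = 1 - 0 = 1 + 0 = 1$)
$f{\left(h,u \right)} = h + 7 u$ ($f{\left(h,u \right)} = \left(1 h + 6 u\right) + u = \left(h + 6 u\right) + u = h + 7 u$)
$\left(f{\left(-8,-10 \right)} + \left(1 - -15\right)\right)^{2} = \left(\left(-8 + 7 \left(-10\right)\right) + \left(1 - -15\right)\right)^{2} = \left(\left(-8 - 70\right) + \left(1 + 15\right)\right)^{2} = \left(-78 + 16\right)^{2} = \left(-62\right)^{2} = 3844$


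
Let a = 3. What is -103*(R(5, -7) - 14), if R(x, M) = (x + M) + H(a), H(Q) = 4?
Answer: 1236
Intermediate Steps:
R(x, M) = 4 + M + x (R(x, M) = (x + M) + 4 = (M + x) + 4 = 4 + M + x)
-103*(R(5, -7) - 14) = -103*((4 - 7 + 5) - 14) = -103*(2 - 14) = -103*(-12) = 1236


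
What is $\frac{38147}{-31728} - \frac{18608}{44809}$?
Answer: $- \frac{2299723547}{1421699952} \approx -1.6176$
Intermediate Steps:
$\frac{38147}{-31728} - \frac{18608}{44809} = 38147 \left(- \frac{1}{31728}\right) - \frac{18608}{44809} = - \frac{38147}{31728} - \frac{18608}{44809} = - \frac{2299723547}{1421699952}$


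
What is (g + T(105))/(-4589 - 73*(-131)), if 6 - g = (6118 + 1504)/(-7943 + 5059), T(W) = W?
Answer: 1591/69636 ≈ 0.022847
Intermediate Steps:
g = 121/14 (g = 6 - (6118 + 1504)/(-7943 + 5059) = 6 - 7622/(-2884) = 6 - 7622*(-1)/2884 = 6 - 1*(-37/14) = 6 + 37/14 = 121/14 ≈ 8.6429)
(g + T(105))/(-4589 - 73*(-131)) = (121/14 + 105)/(-4589 - 73*(-131)) = 1591/(14*(-4589 + 9563)) = (1591/14)/4974 = (1591/14)*(1/4974) = 1591/69636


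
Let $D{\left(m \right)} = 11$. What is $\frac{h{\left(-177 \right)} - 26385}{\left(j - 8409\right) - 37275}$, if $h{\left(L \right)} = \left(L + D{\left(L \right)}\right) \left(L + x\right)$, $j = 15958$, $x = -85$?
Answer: $- \frac{17107}{29726} \approx -0.57549$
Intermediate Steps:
$h{\left(L \right)} = \left(-85 + L\right) \left(11 + L\right)$ ($h{\left(L \right)} = \left(L + 11\right) \left(L - 85\right) = \left(11 + L\right) \left(-85 + L\right) = \left(-85 + L\right) \left(11 + L\right)$)
$\frac{h{\left(-177 \right)} - 26385}{\left(j - 8409\right) - 37275} = \frac{\left(-935 + \left(-177\right)^{2} - -13098\right) - 26385}{\left(15958 - 8409\right) - 37275} = \frac{\left(-935 + 31329 + 13098\right) - 26385}{\left(15958 - 8409\right) - 37275} = \frac{43492 - 26385}{7549 - 37275} = \frac{17107}{-29726} = 17107 \left(- \frac{1}{29726}\right) = - \frac{17107}{29726}$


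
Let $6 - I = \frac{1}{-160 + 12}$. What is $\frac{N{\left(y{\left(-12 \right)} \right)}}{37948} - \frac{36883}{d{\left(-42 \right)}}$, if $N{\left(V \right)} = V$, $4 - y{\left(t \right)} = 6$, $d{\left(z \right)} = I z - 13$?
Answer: $\frac{51786515477}{372478594} \approx 139.03$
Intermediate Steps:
$I = \frac{889}{148}$ ($I = 6 - \frac{1}{-160 + 12} = 6 - \frac{1}{-148} = 6 - - \frac{1}{148} = 6 + \frac{1}{148} = \frac{889}{148} \approx 6.0068$)
$d{\left(z \right)} = -13 + \frac{889 z}{148}$ ($d{\left(z \right)} = \frac{889 z}{148} - 13 = -13 + \frac{889 z}{148}$)
$y{\left(t \right)} = -2$ ($y{\left(t \right)} = 4 - 6 = -2$)
$\frac{N{\left(y{\left(-12 \right)} \right)}}{37948} - \frac{36883}{d{\left(-42 \right)}} = - \frac{2}{37948} - \frac{36883}{-13 + \frac{889}{148} \left(-42\right)} = \left(-2\right) \frac{1}{37948} - \frac{36883}{-13 - \frac{18669}{74}} = - \frac{1}{18974} - \frac{36883}{- \frac{19631}{74}} = - \frac{1}{18974} - - \frac{2729342}{19631} = - \frac{1}{18974} + \frac{2729342}{19631} = \frac{51786515477}{372478594}$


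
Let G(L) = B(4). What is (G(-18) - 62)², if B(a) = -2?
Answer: 4096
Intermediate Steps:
G(L) = -2
(G(-18) - 62)² = (-2 - 62)² = (-64)² = 4096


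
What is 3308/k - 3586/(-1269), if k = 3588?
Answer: 1422035/379431 ≈ 3.7478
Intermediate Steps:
3308/k - 3586/(-1269) = 3308/3588 - 3586/(-1269) = 3308*(1/3588) - 3586*(-1/1269) = 827/897 + 3586/1269 = 1422035/379431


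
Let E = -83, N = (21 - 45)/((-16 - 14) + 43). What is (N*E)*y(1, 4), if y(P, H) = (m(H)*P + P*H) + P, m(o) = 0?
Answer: 9960/13 ≈ 766.15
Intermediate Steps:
N = -24/13 (N = -24/(-30 + 43) = -24/13 ≈ -1.8462)
y(P, H) = P + H*P (y(P, H) = (0*P + P*H) + P = (0 + H*P) + P = H*P + P = P + H*P)
(N*E)*y(1, 4) = (-24/13*(-83))*(1*(1 + 4)) = 1992*(1*5)/13 = (1992/13)*5 = 9960/13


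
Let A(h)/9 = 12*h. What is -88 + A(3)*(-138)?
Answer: -44800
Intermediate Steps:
A(h) = 108*h (A(h) = 9*(12*h) = 108*h)
-88 + A(3)*(-138) = -88 + (108*3)*(-138) = -88 + 324*(-138) = -88 - 44712 = -44800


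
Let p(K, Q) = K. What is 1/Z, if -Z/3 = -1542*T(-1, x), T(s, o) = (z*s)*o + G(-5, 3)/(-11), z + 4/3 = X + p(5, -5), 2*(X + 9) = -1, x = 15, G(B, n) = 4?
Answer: 11/4434021 ≈ 2.4808e-6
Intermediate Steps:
X = -19/2 (X = -9 + (½)*(-1) = -9 - ½ = -19/2 ≈ -9.5000)
z = -35/6 (z = -4/3 + (-19/2 + 5) = -4/3 - 9/2 = -35/6 ≈ -5.8333)
T(s, o) = -4/11 - 35*o*s/6 (T(s, o) = (-35*s/6)*o + 4/(-11) = -35*o*s/6 + 4*(-1/11) = -35*o*s/6 - 4/11 = -4/11 - 35*o*s/6)
Z = 4434021/11 (Z = -(-4626)*(-4/11 - 35/6*15*(-1)) = -(-4626)*(-4/11 + 175/2) = -(-4626)*1917/22 = -3*(-1478007/11) = 4434021/11 ≈ 4.0309e+5)
1/Z = 1/(4434021/11) = 11/4434021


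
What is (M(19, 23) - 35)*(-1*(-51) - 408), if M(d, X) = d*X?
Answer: -143514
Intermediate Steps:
M(d, X) = X*d
(M(19, 23) - 35)*(-1*(-51) - 408) = (23*19 - 35)*(-1*(-51) - 408) = (437 - 35)*(51 - 408) = 402*(-357) = -143514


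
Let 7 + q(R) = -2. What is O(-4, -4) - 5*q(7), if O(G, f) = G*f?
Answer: 61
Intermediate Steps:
q(R) = -9 (q(R) = -7 - 2 = -9)
O(-4, -4) - 5*q(7) = -4*(-4) - 5*(-9) = 16 + 45 = 61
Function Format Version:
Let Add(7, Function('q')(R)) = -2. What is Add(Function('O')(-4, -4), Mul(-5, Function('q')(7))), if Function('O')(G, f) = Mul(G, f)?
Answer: 61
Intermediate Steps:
Function('q')(R) = -9 (Function('q')(R) = Add(-7, -2) = -9)
Add(Function('O')(-4, -4), Mul(-5, Function('q')(7))) = Add(Mul(-4, -4), Mul(-5, -9)) = Add(16, 45) = 61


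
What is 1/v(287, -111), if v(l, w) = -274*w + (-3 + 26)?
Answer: 1/30437 ≈ 3.2855e-5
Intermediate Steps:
v(l, w) = 23 - 274*w (v(l, w) = -274*w + 23 = 23 - 274*w)
1/v(287, -111) = 1/(23 - 274*(-111)) = 1/(23 + 30414) = 1/30437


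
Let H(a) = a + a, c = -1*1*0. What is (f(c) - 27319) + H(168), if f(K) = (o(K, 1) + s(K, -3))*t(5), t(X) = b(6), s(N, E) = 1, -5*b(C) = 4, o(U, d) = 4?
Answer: -26987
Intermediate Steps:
b(C) = -4/5 (b(C) = -1/5*4 = -4/5)
c = 0 (c = -1*0 = 0)
t(X) = -4/5
H(a) = 2*a
f(K) = -4 (f(K) = (4 + 1)*(-4/5) = 5*(-4/5) = -4)
(f(c) - 27319) + H(168) = (-4 - 27319) + 2*168 = -27323 + 336 = -26987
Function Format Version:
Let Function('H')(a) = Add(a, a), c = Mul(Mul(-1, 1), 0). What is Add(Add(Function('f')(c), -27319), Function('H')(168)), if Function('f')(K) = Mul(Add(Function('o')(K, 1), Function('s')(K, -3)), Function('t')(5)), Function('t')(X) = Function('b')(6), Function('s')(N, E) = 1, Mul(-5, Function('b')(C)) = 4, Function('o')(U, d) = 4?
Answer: -26987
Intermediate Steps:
Function('b')(C) = Rational(-4, 5) (Function('b')(C) = Mul(Rational(-1, 5), 4) = Rational(-4, 5))
c = 0 (c = Mul(-1, 0) = 0)
Function('t')(X) = Rational(-4, 5)
Function('H')(a) = Mul(2, a)
Function('f')(K) = -4 (Function('f')(K) = Mul(Add(4, 1), Rational(-4, 5)) = Mul(5, Rational(-4, 5)) = -4)
Add(Add(Function('f')(c), -27319), Function('H')(168)) = Add(Add(-4, -27319), Mul(2, 168)) = Add(-27323, 336) = -26987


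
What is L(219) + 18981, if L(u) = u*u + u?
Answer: 67161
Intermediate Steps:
L(u) = u + u² (L(u) = u² + u = u + u²)
L(219) + 18981 = 219*(1 + 219) + 18981 = 219*220 + 18981 = 48180 + 18981 = 67161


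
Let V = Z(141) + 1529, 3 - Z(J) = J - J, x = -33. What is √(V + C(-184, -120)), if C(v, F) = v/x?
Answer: 2*√418605/33 ≈ 39.212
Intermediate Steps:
C(v, F) = -v/33 (C(v, F) = v/(-33) = v*(-1/33) = -v/33)
Z(J) = 3 (Z(J) = 3 - (J - J) = 3 - 1*0 = 3 + 0 = 3)
V = 1532 (V = 3 + 1529 = 1532)
√(V + C(-184, -120)) = √(1532 - 1/33*(-184)) = √(1532 + 184/33) = √(50740/33) = 2*√418605/33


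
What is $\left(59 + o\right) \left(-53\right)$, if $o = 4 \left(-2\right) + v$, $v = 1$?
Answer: $-2756$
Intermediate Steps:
$o = -7$ ($o = 4 \left(-2\right) + 1 = -8 + 1 = -7$)
$\left(59 + o\right) \left(-53\right) = \left(59 - 7\right) \left(-53\right) = 52 \left(-53\right) = -2756$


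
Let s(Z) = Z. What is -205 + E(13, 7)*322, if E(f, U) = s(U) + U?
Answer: 4303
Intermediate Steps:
E(f, U) = 2*U (E(f, U) = U + U = 2*U)
-205 + E(13, 7)*322 = -205 + (2*7)*322 = -205 + 14*322 = -205 + 4508 = 4303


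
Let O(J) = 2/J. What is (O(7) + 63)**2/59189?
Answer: 196249/2900261 ≈ 0.067666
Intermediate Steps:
(O(7) + 63)**2/59189 = (2/7 + 63)**2/59189 = (2*(1/7) + 63)**2*(1/59189) = (2/7 + 63)**2*(1/59189) = (443/7)**2*(1/59189) = (196249/49)*(1/59189) = 196249/2900261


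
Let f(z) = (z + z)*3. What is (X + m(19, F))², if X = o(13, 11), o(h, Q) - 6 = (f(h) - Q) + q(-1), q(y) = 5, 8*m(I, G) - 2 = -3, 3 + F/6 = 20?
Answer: 388129/64 ≈ 6064.5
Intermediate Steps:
F = 102 (F = -18 + 6*20 = -18 + 120 = 102)
f(z) = 6*z (f(z) = (2*z)*3 = 6*z)
m(I, G) = -⅛ (m(I, G) = ¼ + (⅛)*(-3) = ¼ - 3/8 = -⅛)
o(h, Q) = 11 - Q + 6*h (o(h, Q) = 6 + ((6*h - Q) + 5) = 6 + ((-Q + 6*h) + 5) = 6 + (5 - Q + 6*h) = 11 - Q + 6*h)
X = 78 (X = 11 - 1*11 + 6*13 = 11 - 11 + 78 = 78)
(X + m(19, F))² = (78 - ⅛)² = (623/8)² = 388129/64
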